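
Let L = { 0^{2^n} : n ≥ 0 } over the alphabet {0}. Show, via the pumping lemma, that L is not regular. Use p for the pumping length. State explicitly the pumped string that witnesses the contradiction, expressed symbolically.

0^{2^p+k}

Toward a contradiction, assume L is regular with pumping length p.
Take w = 0^{2^p} ∈ L with |w| = 2^p ≥ p.
Write w = xyz as guaranteed by the lemma, with |xy| ≤ p and y is nonempty.
Then y = 0^k for some k with 1 ≤ k ≤ p.
Pump with i = 2: xy^2z = 0^{2^p+k}. Since 1 ≤ k ≤ p < 2^p, we have 2^p < 2^p+k < 2^{p+1}, so 2^p+k is not a power of 2. So xy^2z ∉ L.
Contradiction. Therefore L is not regular.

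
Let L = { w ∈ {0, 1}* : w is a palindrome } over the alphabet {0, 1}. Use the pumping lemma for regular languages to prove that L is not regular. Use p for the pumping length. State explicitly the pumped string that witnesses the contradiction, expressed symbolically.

0^{p+k} 1 0^p

Suppose for contradiction that L is regular, and let p be the pumping length.
Take w = 0^p 1 0^p, a palindrome of length 2p+1 ≥ p.
By the pumping lemma, w = xyz with |xy| ≤ p and |y| > 0.
Since the first p symbols of w are all 0's and |xy| ≤ p, y lies entirely in the leading 0-block: y = 0^k for some k with 1 ≤ k ≤ p.
Pump with i = 2: xy^2z = 0^{p+k} 1 0^p. Its reverse is 0^p 1 0^{p+k}, which differs from xy^2z since k ≥ 1. So xy^2z is not a palindrome and xy^2z ∉ L.
This is a contradiction; hence L is not regular.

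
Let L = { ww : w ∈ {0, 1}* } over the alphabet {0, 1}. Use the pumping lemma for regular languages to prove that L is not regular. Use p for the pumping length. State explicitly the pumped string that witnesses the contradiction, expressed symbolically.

Toward a contradiction, assume L is regular with pumping length p.
Take w = 0^p 1^p 0^p 1^p = uu where u = 0^p1^p; then w ∈ L and |w| = 4p ≥ p.
The pumping lemma gives a decomposition w = xyz where |xy| ≤ p and |y| ≥ 1.
Because |xy| ≤ p and w begins with p copies of 0, we have y = 0^k with 1 ≤ k ≤ p.
Pump with i = 2: xy^2z = 0^{p+k} 1^p 0^p 1^p, of length 4p+k. Suppose this equals vv. The string starts with 0 and ends with 1, so v does too; thus the boundary between the two copies of v is a 1→0 transition. There is exactly one such transition, at position 2p+k, so |v| = 2p+k and |vv| = 4p+2k ≠ 4p+k since k ≥ 1. So xy^2z ∉ L.
This is a contradiction; hence L is not regular.

0^{p+k} 1^p 0^p 1^p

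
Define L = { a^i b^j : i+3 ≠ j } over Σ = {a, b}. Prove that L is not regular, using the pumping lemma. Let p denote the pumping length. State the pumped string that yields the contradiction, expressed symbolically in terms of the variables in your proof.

a^{p+p!} b^{p+p!+3}

Toward a contradiction, assume L is regular with pumping length p.
Choose w = a^p b^{p+p!+3}. Since p ≠ (p+p!+3)-3 = p+p!, w ∈ L; and |w| ≥ p.
By the pumping lemma, w = xyz with |xy| ≤ p and |y| > 0.
The first p characters of w are a's, so xy (and hence y) consists only of a's. Write y = a^k, 1 ≤ k ≤ p.
Since 1 ≤ k ≤ p, k divides p!; set t = 1 + p!/k. Then xy^t z has p + (p!/k)·k = p + p! copies of a. Now the a-count is p+p! and (b-count)-3 = (p+p!+3)-3 = p+p!, so i+3 ≠ j fails. So xy^t z = a^{p+p!} b^{p+p!+3} ∉ L.
Contradiction. Therefore L is not regular.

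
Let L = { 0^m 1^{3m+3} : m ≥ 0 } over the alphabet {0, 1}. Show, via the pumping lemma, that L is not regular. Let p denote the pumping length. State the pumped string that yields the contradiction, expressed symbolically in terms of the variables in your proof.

0^{p+k} 1^{3p+3}

Assume L is regular; let p be its pumping constant.
Let w = 0^p 1^{3p+3} ∈ L; note |w| = 4p+3 ≥ p.
The pumping lemma gives a decomposition w = xyz where |xy| ≤ p and |y| > 0.
Because |xy| ≤ p and w begins with p copies of 0, we have y = 0^k with 1 ≤ k ≤ p.
Pump with i = 2: xy^2z = 0^{p+k} 1^{3p+3}. For this to lie in L we would need 3p+3 = 3(p+k)+3, which forces k = 0. But k ≥ 1, so xy^2z ∉ L.
This is a contradiction; hence L is not regular.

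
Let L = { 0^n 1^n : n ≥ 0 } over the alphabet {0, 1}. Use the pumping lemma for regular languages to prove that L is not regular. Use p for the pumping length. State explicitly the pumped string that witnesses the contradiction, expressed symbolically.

0^{p+k} 1^p

Toward a contradiction, assume L is regular with pumping length p.
Let w = 0^p 1^p ∈ L; note |w| = 2p ≥ p.
Write w = xyz as guaranteed by the lemma, with |xy| ≤ p and |y| > 0.
Since the first p symbols of w are all 0's and |xy| ≤ p, y lies entirely in the leading 0-block: y = 0^k for some k with 1 ≤ k ≤ p.
Pump with i = 2: xy^2z = 0^{p+k} 1^p. For this to lie in L we would need p = p+k, which forces k = 0. But k ≥ 1, so xy^2z ∉ L.
Contradiction. Therefore L is not regular.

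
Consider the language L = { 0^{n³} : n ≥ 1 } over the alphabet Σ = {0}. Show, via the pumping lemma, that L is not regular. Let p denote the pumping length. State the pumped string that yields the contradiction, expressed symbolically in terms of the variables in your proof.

0^{p³+k}

Assume L is regular; let p be its pumping constant.
Take w = 0^{p³} ∈ L with |w| = p³ ≥ p.
Write w = xyz as guaranteed by the lemma, with |xy| ≤ p and |y| ≥ 1.
Then y = 0^k for some k with 1 ≤ k ≤ p.
Pump with i = 2: xy^2z = 0^{p³+k}. Since 1 ≤ k ≤ p, p³ < p³+k ≤ p³+p < p³+3p²+3p+1 = (p+1)³, so p³+k is not a perfect cube. So xy^2z ∉ L.
This contradicts the pumping lemma, so L is not regular.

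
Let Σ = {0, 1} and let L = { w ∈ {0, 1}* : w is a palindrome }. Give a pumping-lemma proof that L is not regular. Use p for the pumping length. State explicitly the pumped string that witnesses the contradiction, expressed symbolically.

0^{p+k} 1 0^p

Assume L is regular; let p be its pumping constant.
Take w = 0^p 1 0^p, a palindrome of length 2p+1 ≥ p.
By the pumping lemma, w = xyz with |xy| ≤ p and |y| > 0.
Since the first p symbols of w are all 0's and |xy| ≤ p, y lies entirely in the leading 0-block: y = 0^k for some k with 1 ≤ k ≤ p.
Pump with i = 2: xy^2z = 0^{p+k} 1 0^p. Its reverse is 0^p 1 0^{p+k}, which differs from xy^2z since k ≥ 1. So xy^2z is not a palindrome and xy^2z ∉ L.
Contradiction. Therefore L is not regular.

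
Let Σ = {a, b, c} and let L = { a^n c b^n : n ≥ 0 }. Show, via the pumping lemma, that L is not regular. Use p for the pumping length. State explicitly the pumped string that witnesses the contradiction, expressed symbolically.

Toward a contradiction, assume L is regular with pumping length p.
Take w = a^p c b^p ∈ L with |w| = 2p+1 ≥ p.
Write w = xyz as guaranteed by the lemma, with |xy| ≤ p and |y| ≥ 1.
Because |xy| ≤ p and w begins with p copies of a, we have y = a^k with 1 ≤ k ≤ p.
Pump with i = 2: xy^2z = a^{p+k} c b^p, which would require p+k = p. But k ≥ 1, so xy^2z ∉ L.
This is a contradiction; hence L is not regular.

a^{p+k} c b^p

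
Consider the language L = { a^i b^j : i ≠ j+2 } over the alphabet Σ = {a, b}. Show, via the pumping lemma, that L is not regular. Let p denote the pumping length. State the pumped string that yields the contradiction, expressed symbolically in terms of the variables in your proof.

a^{p+p!} b^{p+p!-2}

Assume L is regular; let p be its pumping constant.
Choose w = a^p b^{p+p!-2}. Since p ≠ (p+p!-2)+2 = p+p!, w ∈ L; and |w| ≥ p.
Write w = xyz as guaranteed by the lemma, with |xy| ≤ p and |y| > 0.
Because |xy| ≤ p and w begins with p copies of a, we have y = a^k with 1 ≤ k ≤ p.
Since 1 ≤ k ≤ p, k divides p!; set t = 1 + p!/k. Then xy^t z has p + (p!/k)·k = p + p! copies of a. Now the a-count is p+p! and (b-count)+2 = (p+p!-2)+2 = p+p!, so i ≠ j+2 fails. So xy^t z = a^{p+p!} b^{p+p!-2} ∉ L.
Contradiction. Therefore L is not regular.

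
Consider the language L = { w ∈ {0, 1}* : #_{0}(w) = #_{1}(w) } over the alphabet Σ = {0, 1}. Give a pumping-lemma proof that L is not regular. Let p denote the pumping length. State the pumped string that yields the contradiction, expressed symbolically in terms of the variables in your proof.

Toward a contradiction, assume L is regular with pumping length p.
Choose w = 0^p 1^p ∈ L with |w| = 2p ≥ p.
The pumping lemma gives a decomposition w = xyz where |xy| ≤ p and y is nonempty.
Because |xy| ≤ p and w begins with p copies of 0, we have y = 0^k with 1 ≤ k ≤ p.
Pump with i = 2: xy^2z = 0^{p+k} 1^p has p+k occurrences of 0 but only p of 1. Since k ≥ 1 the counts differ, so xy^2z ∉ L.
Contradiction. Therefore L is not regular.

0^{p+k} 1^p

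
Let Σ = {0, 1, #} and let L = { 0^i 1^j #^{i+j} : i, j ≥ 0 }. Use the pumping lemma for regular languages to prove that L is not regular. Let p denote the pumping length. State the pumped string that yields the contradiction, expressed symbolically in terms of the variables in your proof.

0^{p+k} 1^p #^{2p}

Assume L is regular; let p be its pumping constant.
Take w = 0^p 1^p #^{2p} ∈ L (with i=j=p, i+j=2p), |w| = 4p ≥ p.
By the pumping lemma, w = xyz with |xy| ≤ p and y is nonempty.
Because |xy| ≤ p and w begins with p copies of 0, we have y = 0^k with 1 ≤ k ≤ p.
Consider xy^2z = 0^{p+k} 1^p #^{2p}. Now the 0- and 1-counts sum to 2p+k, but the #-count is 2p ≠ 2p+k. So xy^2z ∉ L.
This is a contradiction; hence L is not regular.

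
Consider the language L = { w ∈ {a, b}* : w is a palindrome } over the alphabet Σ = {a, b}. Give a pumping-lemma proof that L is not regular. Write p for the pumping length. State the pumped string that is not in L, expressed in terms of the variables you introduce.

a^{p+k} b a^p

Toward a contradiction, assume L is regular with pumping length p.
Take w = a^p b a^p, a palindrome of length 2p+1 ≥ p.
Write w = xyz as guaranteed by the lemma, with |xy| ≤ p and |y| > 0.
Because |xy| ≤ p and w begins with p copies of a, we have y = a^k with 1 ≤ k ≤ p.
Pump with i = 2: xy^2z = a^{p+k} b a^p. Its reverse is a^p b a^{p+k}, which differs from xy^2z since k ≥ 1. So xy^2z is not a palindrome and xy^2z ∉ L.
This contradicts the pumping lemma, so L is not regular.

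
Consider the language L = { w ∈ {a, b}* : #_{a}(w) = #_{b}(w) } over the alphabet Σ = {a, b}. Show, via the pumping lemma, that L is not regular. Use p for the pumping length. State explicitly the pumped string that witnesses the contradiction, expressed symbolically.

a^{p+k} b^p

Assume L is regular. Let p be the pumping length given by the pumping lemma.
Choose w = a^p b^p ∈ L with |w| = 2p ≥ p.
The pumping lemma gives a decomposition w = xyz where |xy| ≤ p and |y| ≥ 1.
Since the first p symbols of w are all a's and |xy| ≤ p, y lies entirely in the leading a-block: y = a^k for some k with 1 ≤ k ≤ p.
Pump with i = 2: xy^2z = a^{p+k} b^p has p+k occurrences of a but only p of b. Since k ≥ 1 the counts differ, so xy^2z ∉ L.
This is a contradiction; hence L is not regular.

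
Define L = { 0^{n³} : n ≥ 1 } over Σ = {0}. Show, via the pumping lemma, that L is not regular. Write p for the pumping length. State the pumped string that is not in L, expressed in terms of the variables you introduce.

0^{p³+k}

Assume L is regular; let p be its pumping constant.
Take w = 0^{p³} ∈ L with |w| = p³ ≥ p.
By the pumping lemma, w = xyz with |xy| ≤ p and |y| ≥ 1.
Then y = 0^k for some k with 1 ≤ k ≤ p.
Pump with i = 2: xy^2z = 0^{p³+k}. Since 1 ≤ k ≤ p, p³ < p³+k ≤ p³+p < p³+3p²+3p+1 = (p+1)³, so p³+k is not a perfect cube. So xy^2z ∉ L.
This contradicts the pumping lemma, so L is not regular.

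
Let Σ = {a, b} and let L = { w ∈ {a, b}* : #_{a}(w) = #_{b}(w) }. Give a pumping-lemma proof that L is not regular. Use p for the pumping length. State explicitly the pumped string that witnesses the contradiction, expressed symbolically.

Assume L is regular; let p be its pumping constant.
Choose w = a^p b^p ∈ L with |w| = 2p ≥ p.
By the pumping lemma, w = xyz with |xy| ≤ p and |y| ≥ 1.
Since the first p symbols of w are all a's and |xy| ≤ p, y lies entirely in the leading a-block: y = a^k for some k with 1 ≤ k ≤ p.
Pump with i = 2: xy^2z = a^{p+k} b^p has p+k occurrences of a but only p of b. Since k ≥ 1 the counts differ, so xy^2z ∉ L.
Contradiction. Therefore L is not regular.

a^{p+k} b^p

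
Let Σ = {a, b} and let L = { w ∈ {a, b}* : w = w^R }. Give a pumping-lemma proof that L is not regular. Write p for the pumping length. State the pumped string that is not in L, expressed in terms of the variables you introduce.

a^{p+k} b a^p

Assume L is regular; let p be its pumping constant.
Take w = a^p b a^p, a palindrome of length 2p+1 ≥ p.
Write w = xyz as guaranteed by the lemma, with |xy| ≤ p and y is nonempty.
The first p characters of w are a's, so xy (and hence y) consists only of a's. Write y = a^k, 1 ≤ k ≤ p.
Pump with i = 2: xy^2z = a^{p+k} b a^p. Its reverse is a^p b a^{p+k}, which differs from xy^2z since k ≥ 1. So xy^2z is not a palindrome and xy^2z ∉ L.
This is a contradiction; hence L is not regular.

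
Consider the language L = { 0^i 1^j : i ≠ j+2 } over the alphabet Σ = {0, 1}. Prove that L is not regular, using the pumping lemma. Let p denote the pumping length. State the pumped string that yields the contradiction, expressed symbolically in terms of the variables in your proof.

Assume L is regular. Let p be the pumping length given by the pumping lemma.
Choose w = 0^p 1^{p+p!-2}. Since p ≠ (p+p!-2)+2 = p+p!, w ∈ L; and |w| ≥ p.
Write w = xyz as guaranteed by the lemma, with |xy| ≤ p and |y| ≥ 1.
The first p characters of w are 0's, so xy (and hence y) consists only of 0's. Write y = 0^k, 1 ≤ k ≤ p.
Since 1 ≤ k ≤ p, k divides p!; set t = 1 + p!/k. Then xy^t z has p + (p!/k)·k = p + p! copies of 0. Now the 0-count is p+p! and (1-count)+2 = (p+p!-2)+2 = p+p!, so i ≠ j+2 fails. So xy^t z = 0^{p+p!} 1^{p+p!-2} ∉ L.
This contradicts the pumping lemma, so L is not regular.

0^{p+p!} 1^{p+p!-2}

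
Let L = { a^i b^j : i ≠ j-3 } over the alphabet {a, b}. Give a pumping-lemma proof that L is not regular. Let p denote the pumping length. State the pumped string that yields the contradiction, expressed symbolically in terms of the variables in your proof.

Toward a contradiction, assume L is regular with pumping length p.
Choose w = a^p b^{p+p!+3}. Since p ≠ (p+p!+3)-3 = p+p!, w ∈ L; and |w| ≥ p.
By the pumping lemma, w = xyz with |xy| ≤ p and |y| ≥ 1.
Because |xy| ≤ p and w begins with p copies of a, we have y = a^k with 1 ≤ k ≤ p.
Since 1 ≤ k ≤ p, k divides p!; set t = 1 + p!/k. Then xy^t z has p + (p!/k)·k = p + p! copies of a. Now the a-count is p+p! and (b-count)-3 = (p+p!+3)-3 = p+p!, so i ≠ j-3 fails. So xy^t z = a^{p+p!} b^{p+p!+3} ∉ L.
Contradiction. Therefore L is not regular.

a^{p+p!} b^{p+p!+3}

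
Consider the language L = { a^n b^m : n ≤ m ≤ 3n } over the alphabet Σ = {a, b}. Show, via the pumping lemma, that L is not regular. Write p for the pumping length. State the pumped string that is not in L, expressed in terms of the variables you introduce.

a^{p+k} b^p

Assume L is regular. Let p be the pumping length given by the pumping lemma.
Take w = a^p b^p ∈ L (since p ≤ p ≤ 3p), with |w| = 2p ≥ p.
By the pumping lemma, w = xyz with |xy| ≤ p and |y| > 0.
Because |xy| ≤ p and w begins with p copies of a, we have y = a^k with 1 ≤ k ≤ p.
Pump with i = 2: xy^2z = a^{p+k} b^p. Now n = p+k > p = m, so the condition n ≤ m fails. Thus xy^2z ∉ L.
Contradiction. Therefore L is not regular.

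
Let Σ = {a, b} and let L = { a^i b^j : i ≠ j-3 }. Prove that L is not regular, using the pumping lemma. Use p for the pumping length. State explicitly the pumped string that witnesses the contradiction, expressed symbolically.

a^{p+p!} b^{p+p!+3}

Assume L is regular; let p be its pumping constant.
Choose w = a^p b^{p+p!+3}. Since p ≠ (p+p!+3)-3 = p+p!, w ∈ L; and |w| ≥ p.
Write w = xyz as guaranteed by the lemma, with |xy| ≤ p and y is nonempty.
Since the first p symbols of w are all a's and |xy| ≤ p, y lies entirely in the leading a-block: y = a^k for some k with 1 ≤ k ≤ p.
Since 1 ≤ k ≤ p, k divides p!; set t = 1 + p!/k. Then xy^t z has p + (p!/k)·k = p + p! copies of a. Now the a-count is p+p! and (b-count)-3 = (p+p!+3)-3 = p+p!, so i ≠ j-3 fails. So xy^t z = a^{p+p!} b^{p+p!+3} ∉ L.
Contradiction. Therefore L is not regular.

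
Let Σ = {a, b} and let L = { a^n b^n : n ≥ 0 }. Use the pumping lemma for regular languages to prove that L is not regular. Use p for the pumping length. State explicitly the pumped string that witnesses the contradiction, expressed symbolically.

a^{p+k} b^p

Toward a contradiction, assume L is regular with pumping length p.
Take w = a^p b^p. Then w ∈ L and |w| = 2p ≥ p.
The pumping lemma gives a decomposition w = xyz where |xy| ≤ p and |y| > 0.
Because |xy| ≤ p and w begins with p copies of a, we have y = a^k with 1 ≤ k ≤ p.
Pump with i = 2: xy^2z = a^{p+k} b^p. For this to lie in L we would need p = p+k, which forces k = 0. But k ≥ 1, so xy^2z ∉ L.
This contradicts the pumping lemma, so L is not regular.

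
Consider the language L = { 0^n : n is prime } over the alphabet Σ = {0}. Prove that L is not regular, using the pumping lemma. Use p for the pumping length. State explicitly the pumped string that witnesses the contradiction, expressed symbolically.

Assume L is regular. Let p be the pumping length given by the pumping lemma.
Let q be a prime with q ≥ p+2 (infinitely many primes exist), and take w = 0^q ∈ L with |w| = q ≥ p.
By the pumping lemma, w = xyz with |xy| ≤ p and |y| > 0.
Then y = 0^k for some k with 1 ≤ k ≤ p.
Since 1 ≤ k ≤ p, |xz| = q-k. Pump with i = q+1: |xy^{q+1}z| = (q-k)+(q+1)k = q+qk = q(1+k), which is composite (both factors ≥ 2). So xy^{q+1}z = 0^{q(1+k)} ∉ L.
This contradicts the pumping lemma, so L is not regular.

0^{q(1+k)}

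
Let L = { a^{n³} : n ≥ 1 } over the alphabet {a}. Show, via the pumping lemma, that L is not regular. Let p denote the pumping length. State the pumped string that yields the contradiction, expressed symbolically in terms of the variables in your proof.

a^{p³+k}

Toward a contradiction, assume L is regular with pumping length p.
Take w = a^{p³} ∈ L with |w| = p³ ≥ p.
The pumping lemma gives a decomposition w = xyz where |xy| ≤ p and y is nonempty.
Then y = a^k for some k with 1 ≤ k ≤ p.
Pump with i = 2: xy^2z = a^{p³+k}. Since 1 ≤ k ≤ p, p³ < p³+k ≤ p³+p < p³+3p²+3p+1 = (p+1)³, so p³+k is not a perfect cube. So xy^2z ∉ L.
This is a contradiction; hence L is not regular.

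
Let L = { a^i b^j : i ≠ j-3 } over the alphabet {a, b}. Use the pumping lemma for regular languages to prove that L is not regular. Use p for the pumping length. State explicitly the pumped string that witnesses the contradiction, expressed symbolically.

a^{p+p!} b^{p+p!+3}

Assume L is regular. Let p be the pumping length given by the pumping lemma.
Choose w = a^p b^{p+p!+3}. Since p ≠ (p+p!+3)-3 = p+p!, w ∈ L; and |w| ≥ p.
By the pumping lemma, w = xyz with |xy| ≤ p and |y| > 0.
The first p characters of w are a's, so xy (and hence y) consists only of a's. Write y = a^k, 1 ≤ k ≤ p.
Since 1 ≤ k ≤ p, k divides p!; set t = 1 + p!/k. Then xy^t z has p + (p!/k)·k = p + p! copies of a. Now the a-count is p+p! and (b-count)-3 = (p+p!+3)-3 = p+p!, so i ≠ j-3 fails. So xy^t z = a^{p+p!} b^{p+p!+3} ∉ L.
Contradiction. Therefore L is not regular.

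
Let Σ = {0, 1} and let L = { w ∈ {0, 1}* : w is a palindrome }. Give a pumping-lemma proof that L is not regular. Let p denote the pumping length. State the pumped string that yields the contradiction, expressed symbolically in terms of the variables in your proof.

0^{p+k} 1 0^p

Assume L is regular. Let p be the pumping length given by the pumping lemma.
Take w = 0^p 1 0^p, a palindrome of length 2p+1 ≥ p.
Write w = xyz as guaranteed by the lemma, with |xy| ≤ p and y is nonempty.
Since the first p symbols of w are all 0's and |xy| ≤ p, y lies entirely in the leading 0-block: y = 0^k for some k with 1 ≤ k ≤ p.
Pump with i = 2: xy^2z = 0^{p+k} 1 0^p. Its reverse is 0^p 1 0^{p+k}, which differs from xy^2z since k ≥ 1. So xy^2z is not a palindrome and xy^2z ∉ L.
Contradiction. Therefore L is not regular.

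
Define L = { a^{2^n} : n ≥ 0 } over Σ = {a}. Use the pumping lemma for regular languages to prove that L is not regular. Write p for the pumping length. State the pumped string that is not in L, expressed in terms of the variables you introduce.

a^{2^p+k}

Toward a contradiction, assume L is regular with pumping length p.
Take w = a^{2^p} ∈ L with |w| = 2^p ≥ p.
By the pumping lemma, w = xyz with |xy| ≤ p and |y| ≥ 1.
Then y = a^k for some k with 1 ≤ k ≤ p.
Pump with i = 2: xy^2z = a^{2^p+k}. Since 1 ≤ k ≤ p < 2^p, we have 2^p < 2^p+k < 2^{p+1}, so 2^p+k is not a power of 2. So xy^2z ∉ L.
This contradicts the pumping lemma, so L is not regular.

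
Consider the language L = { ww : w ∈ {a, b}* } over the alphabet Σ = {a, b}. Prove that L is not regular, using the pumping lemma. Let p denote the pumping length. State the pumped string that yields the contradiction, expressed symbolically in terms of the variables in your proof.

Assume L is regular; let p be its pumping constant.
Take w = a^p b^p a^p b^p = uu where u = a^pb^p; then w ∈ L and |w| = 4p ≥ p.
The pumping lemma gives a decomposition w = xyz where |xy| ≤ p and |y| > 0.
Since the first p symbols of w are all a's and |xy| ≤ p, y lies entirely in the leading a-block: y = a^k for some k with 1 ≤ k ≤ p.
Pump with i = 2: xy^2z = a^{p+k} b^p a^p b^p, of length 4p+k. Suppose this equals vv. The string starts with a and ends with b, so v does too; thus the boundary between the two copies of v is a b→a transition. There is exactly one such transition, at position 2p+k, so |v| = 2p+k and |vv| = 4p+2k ≠ 4p+k since k ≥ 1. So xy^2z ∉ L.
Contradiction. Therefore L is not regular.

a^{p+k} b^p a^p b^p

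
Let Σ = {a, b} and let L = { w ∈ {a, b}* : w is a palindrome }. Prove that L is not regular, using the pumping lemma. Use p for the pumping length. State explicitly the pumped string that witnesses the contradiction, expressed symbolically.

Assume L is regular. Let p be the pumping length given by the pumping lemma.
Take w = a^p b a^p, a palindrome of length 2p+1 ≥ p.
The pumping lemma gives a decomposition w = xyz where |xy| ≤ p and |y| > 0.
Because |xy| ≤ p and w begins with p copies of a, we have y = a^k with 1 ≤ k ≤ p.
Pump with i = 2: xy^2z = a^{p+k} b a^p. Its reverse is a^p b a^{p+k}, which differs from xy^2z since k ≥ 1. So xy^2z is not a palindrome and xy^2z ∉ L.
This contradicts the pumping lemma, so L is not regular.

a^{p+k} b a^p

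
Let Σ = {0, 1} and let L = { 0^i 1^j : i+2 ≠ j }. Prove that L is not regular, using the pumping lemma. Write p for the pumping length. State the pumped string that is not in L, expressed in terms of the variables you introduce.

Assume L is regular; let p be its pumping constant.
Choose w = 0^p 1^{p+p!+2}. Since p ≠ (p+p!+2)-2 = p+p!, w ∈ L; and |w| ≥ p.
Write w = xyz as guaranteed by the lemma, with |xy| ≤ p and |y| ≥ 1.
The first p characters of w are 0's, so xy (and hence y) consists only of 0's. Write y = 0^k, 1 ≤ k ≤ p.
Since 1 ≤ k ≤ p, k divides p!; set t = 1 + p!/k. Then xy^t z has p + (p!/k)·k = p + p! copies of 0. Now the 0-count is p+p! and (1-count)-2 = (p+p!+2)-2 = p+p!, so i+2 ≠ j fails. So xy^t z = 0^{p+p!} 1^{p+p!+2} ∉ L.
Contradiction. Therefore L is not regular.

0^{p+p!} 1^{p+p!+2}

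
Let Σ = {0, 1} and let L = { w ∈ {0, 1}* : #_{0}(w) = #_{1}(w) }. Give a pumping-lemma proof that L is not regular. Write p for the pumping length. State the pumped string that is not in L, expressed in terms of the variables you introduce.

Assume L is regular; let p be its pumping constant.
Choose w = 0^p 1^p ∈ L with |w| = 2p ≥ p.
By the pumping lemma, w = xyz with |xy| ≤ p and |y| ≥ 1.
Because |xy| ≤ p and w begins with p copies of 0, we have y = 0^k with 1 ≤ k ≤ p.
Pump with i = 2: xy^2z = 0^{p+k} 1^p has p+k occurrences of 0 but only p of 1. Since k ≥ 1 the counts differ, so xy^2z ∉ L.
Contradiction. Therefore L is not regular.

0^{p+k} 1^p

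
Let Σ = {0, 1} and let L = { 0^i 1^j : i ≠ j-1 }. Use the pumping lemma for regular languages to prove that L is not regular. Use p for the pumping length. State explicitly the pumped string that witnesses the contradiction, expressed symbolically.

Suppose for contradiction that L is regular, and let p be the pumping length.
Choose w = 0^p 1^{p+p!+1}. Since p ≠ (p+p!+1)-1 = p+p!, w ∈ L; and |w| ≥ p.
Write w = xyz as guaranteed by the lemma, with |xy| ≤ p and y is nonempty.
Because |xy| ≤ p and w begins with p copies of 0, we have y = 0^k with 1 ≤ k ≤ p.
Since 1 ≤ k ≤ p, k divides p!; set t = 1 + p!/k. Then xy^t z has p + (p!/k)·k = p + p! copies of 0. Now the 0-count is p+p! and (1-count)-1 = (p+p!+1)-1 = p+p!, so i ≠ j-1 fails. So xy^t z = 0^{p+p!} 1^{p+p!+1} ∉ L.
Contradiction. Therefore L is not regular.

0^{p+p!} 1^{p+p!+1}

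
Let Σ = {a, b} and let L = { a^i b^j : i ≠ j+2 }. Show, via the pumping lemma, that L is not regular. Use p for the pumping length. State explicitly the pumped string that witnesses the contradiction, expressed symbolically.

Assume L is regular; let p be its pumping constant.
Choose w = a^p b^{p+p!-2}. Since p ≠ (p+p!-2)+2 = p+p!, w ∈ L; and |w| ≥ p.
By the pumping lemma, w = xyz with |xy| ≤ p and y is nonempty.
Since the first p symbols of w are all a's and |xy| ≤ p, y lies entirely in the leading a-block: y = a^k for some k with 1 ≤ k ≤ p.
Since 1 ≤ k ≤ p, k divides p!; set t = 1 + p!/k. Then xy^t z has p + (p!/k)·k = p + p! copies of a. Now the a-count is p+p! and (b-count)+2 = (p+p!-2)+2 = p+p!, so i ≠ j+2 fails. So xy^t z = a^{p+p!} b^{p+p!-2} ∉ L.
This is a contradiction; hence L is not regular.

a^{p+p!} b^{p+p!-2}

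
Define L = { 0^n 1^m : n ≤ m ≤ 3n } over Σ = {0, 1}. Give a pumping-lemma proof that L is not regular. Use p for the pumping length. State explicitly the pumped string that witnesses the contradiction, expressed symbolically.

0^{p+k} 1^p

Assume L is regular. Let p be the pumping length given by the pumping lemma.
Take w = 0^p 1^p ∈ L (since p ≤ p ≤ 3p), with |w| = 2p ≥ p.
Write w = xyz as guaranteed by the lemma, with |xy| ≤ p and |y| > 0.
Since the first p symbols of w are all 0's and |xy| ≤ p, y lies entirely in the leading 0-block: y = 0^k for some k with 1 ≤ k ≤ p.
Pump with i = 2: xy^2z = 0^{p+k} 1^p. Now n = p+k > p = m, so the condition n ≤ m fails. Thus xy^2z ∉ L.
This contradicts the pumping lemma, so L is not regular.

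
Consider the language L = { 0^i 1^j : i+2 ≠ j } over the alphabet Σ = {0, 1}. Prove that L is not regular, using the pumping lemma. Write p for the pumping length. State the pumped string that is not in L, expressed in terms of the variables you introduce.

Suppose for contradiction that L is regular, and let p be the pumping length.
Choose w = 0^p 1^{p+p!+2}. Since p ≠ (p+p!+2)-2 = p+p!, w ∈ L; and |w| ≥ p.
By the pumping lemma, w = xyz with |xy| ≤ p and |y| ≥ 1.
The first p characters of w are 0's, so xy (and hence y) consists only of 0's. Write y = 0^k, 1 ≤ k ≤ p.
Since 1 ≤ k ≤ p, k divides p!; set t = 1 + p!/k. Then xy^t z has p + (p!/k)·k = p + p! copies of 0. Now the 0-count is p+p! and (1-count)-2 = (p+p!+2)-2 = p+p!, so i+2 ≠ j fails. So xy^t z = 0^{p+p!} 1^{p+p!+2} ∉ L.
This is a contradiction; hence L is not regular.

0^{p+p!} 1^{p+p!+2}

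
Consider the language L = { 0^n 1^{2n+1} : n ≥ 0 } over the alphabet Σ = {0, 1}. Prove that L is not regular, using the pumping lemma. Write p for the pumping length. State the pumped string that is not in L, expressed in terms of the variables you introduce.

Assume L is regular; let p be its pumping constant.
Take w = 0^p 1^{2p+1}. Then w ∈ L and |w| = 3p+1 ≥ p.
By the pumping lemma, w = xyz with |xy| ≤ p and |y| ≥ 1.
Because |xy| ≤ p and w begins with p copies of 0, we have y = 0^k with 1 ≤ k ≤ p.
Pump with i = 2: xy^2z = 0^{p+k} 1^{2p+1}. For this to lie in L we would need 2p+1 = 2(p+k)+1, which forces k = 0. But k ≥ 1, so xy^2z ∉ L.
Contradiction. Therefore L is not regular.

0^{p+k} 1^{2p+1}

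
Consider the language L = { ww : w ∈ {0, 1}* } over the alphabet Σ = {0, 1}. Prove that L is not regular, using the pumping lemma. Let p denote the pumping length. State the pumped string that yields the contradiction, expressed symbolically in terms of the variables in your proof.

0^{p+k} 1^p 0^p 1^p

Assume L is regular; let p be its pumping constant.
Take w = 0^p 1^p 0^p 1^p = uu where u = 0^p1^p; then w ∈ L and |w| = 4p ≥ p.
By the pumping lemma, w = xyz with |xy| ≤ p and y is nonempty.
Since the first p symbols of w are all 0's and |xy| ≤ p, y lies entirely in the leading 0-block: y = 0^k for some k with 1 ≤ k ≤ p.
Pump with i = 2: xy^2z = 0^{p+k} 1^p 0^p 1^p, of length 4p+k. Suppose this equals vv. The string starts with 0 and ends with 1, so v does too; thus the boundary between the two copies of v is a 1→0 transition. There is exactly one such transition, at position 2p+k, so |v| = 2p+k and |vv| = 4p+2k ≠ 4p+k since k ≥ 1. So xy^2z ∉ L.
This is a contradiction; hence L is not regular.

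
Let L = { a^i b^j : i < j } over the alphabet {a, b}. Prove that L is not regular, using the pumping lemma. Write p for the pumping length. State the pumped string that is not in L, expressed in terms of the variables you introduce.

Assume L is regular. Let p be the pumping length given by the pumping lemma.
Choose w = a^p b^{p+1} ∈ L, with |w| = 2p+1 ≥ p.
By the pumping lemma, w = xyz with |xy| ≤ p and y is nonempty.
Because |xy| ≤ p and w begins with p copies of a, we have y = a^k with 1 ≤ k ≤ p.
Consider xy^2z = a^{p+k} b^{p+1}. Since k ≥ 1, the a-count p+k is at least p+1, so i < j fails; thus xy^2z ∉ L.
Contradiction. Therefore L is not regular.

a^{p+k} b^{p+1}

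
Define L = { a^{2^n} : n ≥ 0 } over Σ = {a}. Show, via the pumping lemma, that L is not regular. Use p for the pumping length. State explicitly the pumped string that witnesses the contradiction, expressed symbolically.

a^{2^p+k}

Toward a contradiction, assume L is regular with pumping length p.
Take w = a^{2^p} ∈ L with |w| = 2^p ≥ p.
By the pumping lemma, w = xyz with |xy| ≤ p and y is nonempty.
Then y = a^k for some k with 1 ≤ k ≤ p.
Pump with i = 2: xy^2z = a^{2^p+k}. Since 1 ≤ k ≤ p < 2^p, we have 2^p < 2^p+k < 2^{p+1}, so 2^p+k is not a power of 2. So xy^2z ∉ L.
Contradiction. Therefore L is not regular.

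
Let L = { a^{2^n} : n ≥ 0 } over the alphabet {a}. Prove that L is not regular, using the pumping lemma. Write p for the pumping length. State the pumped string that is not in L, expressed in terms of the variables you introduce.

Assume L is regular. Let p be the pumping length given by the pumping lemma.
Take w = a^{2^p} ∈ L with |w| = 2^p ≥ p.
Write w = xyz as guaranteed by the lemma, with |xy| ≤ p and |y| > 0.
Then y = a^k for some k with 1 ≤ k ≤ p.
Pump with i = 2: xy^2z = a^{2^p+k}. Since 1 ≤ k ≤ p < 2^p, we have 2^p < 2^p+k < 2^{p+1}, so 2^p+k is not a power of 2. So xy^2z ∉ L.
This contradicts the pumping lemma, so L is not regular.

a^{2^p+k}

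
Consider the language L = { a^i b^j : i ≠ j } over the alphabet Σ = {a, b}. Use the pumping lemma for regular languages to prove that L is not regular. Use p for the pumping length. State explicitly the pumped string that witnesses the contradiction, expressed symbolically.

Assume L is regular; let p be its pumping constant.
Choose w = a^p b^{p+p!}. Since p ≠ p+p!, w ∈ L; and |w| ≥ p.
Write w = xyz as guaranteed by the lemma, with |xy| ≤ p and y is nonempty.
Because |xy| ≤ p and w begins with p copies of a, we have y = a^k with 1 ≤ k ≤ p.
Since 1 ≤ k ≤ p, k divides p!; set t = 1 + p!/k. Then xy^t z has p + (p!/k)·k = p + p! copies of a. Now the a-count equals the b-count, so i ≠ j fails. So xy^t z = a^{p+p!} b^{p+p!} ∉ L.
Contradiction. Therefore L is not regular.

a^{p+p!} b^{p+p!}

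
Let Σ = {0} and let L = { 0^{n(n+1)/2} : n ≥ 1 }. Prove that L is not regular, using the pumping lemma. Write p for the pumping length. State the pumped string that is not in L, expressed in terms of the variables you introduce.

Assume L is regular. Let p be the pumping length given by the pumping lemma.
Take w = 0^{p(p+1)/2} ∈ L with |w| = p(p+1)/2 ≥ p.
Write w = xyz as guaranteed by the lemma, with |xy| ≤ p and |y| ≥ 1.
Then y = 0^k for some k with 1 ≤ k ≤ p.
Pump with i = 2: xy^2z = 0^{p(p+1)/2+k}. Since 1 ≤ k ≤ p, p(p+1)/2 < p(p+1)/2+k ≤ p(p+1)/2+p < (p+1)(p+2)/2, so p(p+1)/2+k is strictly between consecutive triangular numbers. So xy^2z ∉ L.
This contradicts the pumping lemma, so L is not regular.

0^{p(p+1)/2+k}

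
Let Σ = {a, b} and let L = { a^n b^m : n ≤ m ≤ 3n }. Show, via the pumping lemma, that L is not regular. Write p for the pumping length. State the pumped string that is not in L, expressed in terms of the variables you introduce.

Assume L is regular; let p be its pumping constant.
Take w = a^p b^p ∈ L (since p ≤ p ≤ 3p), with |w| = 2p ≥ p.
Write w = xyz as guaranteed by the lemma, with |xy| ≤ p and y is nonempty.
Because |xy| ≤ p and w begins with p copies of a, we have y = a^k with 1 ≤ k ≤ p.
Pump with i = 2: xy^2z = a^{p+k} b^p. Now n = p+k > p = m, so the condition n ≤ m fails. Thus xy^2z ∉ L.
This is a contradiction; hence L is not regular.

a^{p+k} b^p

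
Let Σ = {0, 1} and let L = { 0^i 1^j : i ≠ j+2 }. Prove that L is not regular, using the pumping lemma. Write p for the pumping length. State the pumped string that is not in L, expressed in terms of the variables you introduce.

0^{p+p!} 1^{p+p!-2}

Toward a contradiction, assume L is regular with pumping length p.
Choose w = 0^p 1^{p+p!-2}. Since p ≠ (p+p!-2)+2 = p+p!, w ∈ L; and |w| ≥ p.
Write w = xyz as guaranteed by the lemma, with |xy| ≤ p and |y| ≥ 1.
The first p characters of w are 0's, so xy (and hence y) consists only of 0's. Write y = 0^k, 1 ≤ k ≤ p.
Since 1 ≤ k ≤ p, k divides p!; set t = 1 + p!/k. Then xy^t z has p + (p!/k)·k = p + p! copies of 0. Now the 0-count is p+p! and (1-count)+2 = (p+p!-2)+2 = p+p!, so i ≠ j+2 fails. So xy^t z = 0^{p+p!} 1^{p+p!-2} ∉ L.
This is a contradiction; hence L is not regular.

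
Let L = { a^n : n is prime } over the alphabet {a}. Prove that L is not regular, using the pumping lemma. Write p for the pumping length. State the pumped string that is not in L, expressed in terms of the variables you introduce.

a^{q(1+k)}

Assume L is regular. Let p be the pumping length given by the pumping lemma.
Let q be a prime with q ≥ p+2 (infinitely many primes exist), and take w = a^q ∈ L with |w| = q ≥ p.
The pumping lemma gives a decomposition w = xyz where |xy| ≤ p and |y| > 0.
Then y = a^k for some k with 1 ≤ k ≤ p.
Since 1 ≤ k ≤ p, |xz| = q-k. Pump with i = q+1: |xy^{q+1}z| = (q-k)+(q+1)k = q+qk = q(1+k), which is composite (both factors ≥ 2). So xy^{q+1}z = a^{q(1+k)} ∉ L.
Contradiction. Therefore L is not regular.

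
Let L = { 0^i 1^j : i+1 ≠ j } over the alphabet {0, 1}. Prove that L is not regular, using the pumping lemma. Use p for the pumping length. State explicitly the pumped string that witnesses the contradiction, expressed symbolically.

0^{p+p!} 1^{p+p!+1}

Toward a contradiction, assume L is regular with pumping length p.
Choose w = 0^p 1^{p+p!+1}. Since p ≠ (p+p!+1)-1 = p+p!, w ∈ L; and |w| ≥ p.
Write w = xyz as guaranteed by the lemma, with |xy| ≤ p and |y| > 0.
Because |xy| ≤ p and w begins with p copies of 0, we have y = 0^k with 1 ≤ k ≤ p.
Since 1 ≤ k ≤ p, k divides p!; set t = 1 + p!/k. Then xy^t z has p + (p!/k)·k = p + p! copies of 0. Now the 0-count is p+p! and (1-count)-1 = (p+p!+1)-1 = p+p!, so i+1 ≠ j fails. So xy^t z = 0^{p+p!} 1^{p+p!+1} ∉ L.
This contradicts the pumping lemma, so L is not regular.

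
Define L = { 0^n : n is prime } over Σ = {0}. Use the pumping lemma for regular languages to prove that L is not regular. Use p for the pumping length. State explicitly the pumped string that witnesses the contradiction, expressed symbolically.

0^{q(1+k)}

Toward a contradiction, assume L is regular with pumping length p.
Let q be a prime with q ≥ p+2 (infinitely many primes exist), and take w = 0^q ∈ L with |w| = q ≥ p.
Write w = xyz as guaranteed by the lemma, with |xy| ≤ p and y is nonempty.
Then y = 0^k for some k with 1 ≤ k ≤ p.
Since 1 ≤ k ≤ p, |xz| = q-k. Pump with i = q+1: |xy^{q+1}z| = (q-k)+(q+1)k = q+qk = q(1+k), which is composite (both factors ≥ 2). So xy^{q+1}z = 0^{q(1+k)} ∉ L.
This is a contradiction; hence L is not regular.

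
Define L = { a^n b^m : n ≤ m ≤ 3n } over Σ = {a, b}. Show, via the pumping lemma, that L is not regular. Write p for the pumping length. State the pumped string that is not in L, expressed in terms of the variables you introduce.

a^{p+k} b^p

Assume L is regular. Let p be the pumping length given by the pumping lemma.
Take w = a^p b^p ∈ L (since p ≤ p ≤ 3p), with |w| = 2p ≥ p.
By the pumping lemma, w = xyz with |xy| ≤ p and |y| ≥ 1.
Since the first p symbols of w are all a's and |xy| ≤ p, y lies entirely in the leading a-block: y = a^k for some k with 1 ≤ k ≤ p.
Pump with i = 2: xy^2z = a^{p+k} b^p. Now n = p+k > p = m, so the condition n ≤ m fails. Thus xy^2z ∉ L.
This is a contradiction; hence L is not regular.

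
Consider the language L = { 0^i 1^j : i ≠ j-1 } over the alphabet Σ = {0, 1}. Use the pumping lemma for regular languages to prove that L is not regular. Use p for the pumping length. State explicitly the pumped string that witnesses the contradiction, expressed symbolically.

0^{p+p!} 1^{p+p!+1}

Assume L is regular. Let p be the pumping length given by the pumping lemma.
Choose w = 0^p 1^{p+p!+1}. Since p ≠ (p+p!+1)-1 = p+p!, w ∈ L; and |w| ≥ p.
The pumping lemma gives a decomposition w = xyz where |xy| ≤ p and |y| ≥ 1.
Because |xy| ≤ p and w begins with p copies of 0, we have y = 0^k with 1 ≤ k ≤ p.
Since 1 ≤ k ≤ p, k divides p!; set t = 1 + p!/k. Then xy^t z has p + (p!/k)·k = p + p! copies of 0. Now the 0-count is p+p! and (1-count)-1 = (p+p!+1)-1 = p+p!, so i ≠ j-1 fails. So xy^t z = 0^{p+p!} 1^{p+p!+1} ∉ L.
Contradiction. Therefore L is not regular.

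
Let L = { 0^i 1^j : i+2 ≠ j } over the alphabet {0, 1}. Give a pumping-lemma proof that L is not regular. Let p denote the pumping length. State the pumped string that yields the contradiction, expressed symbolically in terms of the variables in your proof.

0^{p+p!} 1^{p+p!+2}

Toward a contradiction, assume L is regular with pumping length p.
Choose w = 0^p 1^{p+p!+2}. Since p ≠ (p+p!+2)-2 = p+p!, w ∈ L; and |w| ≥ p.
The pumping lemma gives a decomposition w = xyz where |xy| ≤ p and |y| ≥ 1.
Since the first p symbols of w are all 0's and |xy| ≤ p, y lies entirely in the leading 0-block: y = 0^k for some k with 1 ≤ k ≤ p.
Since 1 ≤ k ≤ p, k divides p!; set t = 1 + p!/k. Then xy^t z has p + (p!/k)·k = p + p! copies of 0. Now the 0-count is p+p! and (1-count)-2 = (p+p!+2)-2 = p+p!, so i+2 ≠ j fails. So xy^t z = 0^{p+p!} 1^{p+p!+2} ∉ L.
This is a contradiction; hence L is not regular.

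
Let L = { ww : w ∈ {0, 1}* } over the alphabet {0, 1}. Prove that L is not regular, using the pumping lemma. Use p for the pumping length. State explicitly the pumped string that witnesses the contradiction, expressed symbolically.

Suppose for contradiction that L is regular, and let p be the pumping length.
Take w = 0^p 1^p 0^p 1^p = uu where u = 0^p1^p; then w ∈ L and |w| = 4p ≥ p.
By the pumping lemma, w = xyz with |xy| ≤ p and y is nonempty.
Because |xy| ≤ p and w begins with p copies of 0, we have y = 0^k with 1 ≤ k ≤ p.
Pump with i = 2: xy^2z = 0^{p+k} 1^p 0^p 1^p, of length 4p+k. Suppose this equals vv. The string starts with 0 and ends with 1, so v does too; thus the boundary between the two copies of v is a 1→0 transition. There is exactly one such transition, at position 2p+k, so |v| = 2p+k and |vv| = 4p+2k ≠ 4p+k since k ≥ 1. So xy^2z ∉ L.
This is a contradiction; hence L is not regular.

0^{p+k} 1^p 0^p 1^p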